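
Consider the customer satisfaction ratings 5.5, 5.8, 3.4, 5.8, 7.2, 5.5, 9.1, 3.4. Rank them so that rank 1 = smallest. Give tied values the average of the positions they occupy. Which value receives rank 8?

9.1

Sorted (ascending): 3.4, 3.4, 5.5, 5.5, 5.8, 5.8, 7.2, 9.1
The 2 values of 3.4 occupy positions 1–2 → average rank (1+2)/2 = 1.5.
The 2 values of 5.5 occupy positions 3–4 → average rank (3+4)/2 = 3.5.
The 2 values of 5.8 occupy positions 5–6 → average rank (5+6)/2 = 5.5.
Rank 8 → value 9.1.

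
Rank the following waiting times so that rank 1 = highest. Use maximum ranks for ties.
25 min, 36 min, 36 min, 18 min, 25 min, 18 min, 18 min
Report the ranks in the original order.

4, 2, 2, 7, 4, 7, 7

Sorted (descending): 36, 36, 25, 25, 18, 18, 18
The 2 values of 36 occupy positions 1–2 → each gets rank 2.
The 2 values of 25 occupy positions 3–4 → each gets rank 4.
The 3 values of 18 occupy positions 5–7 → each gets rank 7.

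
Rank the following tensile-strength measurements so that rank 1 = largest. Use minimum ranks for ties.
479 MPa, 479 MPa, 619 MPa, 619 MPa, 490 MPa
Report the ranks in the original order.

4, 4, 1, 1, 3

Sorted (descending): 619, 619, 490, 479, 479
The 2 values of 619 occupy positions 1–2 → each gets rank 1.
The 2 values of 479 occupy positions 4–5 → each gets rank 4.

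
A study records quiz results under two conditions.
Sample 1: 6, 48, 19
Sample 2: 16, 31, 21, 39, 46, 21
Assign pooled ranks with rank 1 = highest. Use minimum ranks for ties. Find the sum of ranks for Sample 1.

17

Sorted (descending): 48, 46, 39, 31, 21, 21, 19, 16, 6
The 2 values of 21 occupy positions 5–6 → each gets rank 5.
Sample 1 values → pooled ranks: 6→9, 48→1, 19→7
Rank sum = 9 + 1 + 7 = 17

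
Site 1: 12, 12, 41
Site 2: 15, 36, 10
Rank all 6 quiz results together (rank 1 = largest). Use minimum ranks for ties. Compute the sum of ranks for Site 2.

11

Sorted (descending): 41, 36, 15, 12, 12, 10
The 2 values of 12 occupy positions 4–5 → each gets rank 4.
Site 2 values → pooled ranks: 15→3, 36→2, 10→6
Rank sum = 3 + 2 + 6 = 11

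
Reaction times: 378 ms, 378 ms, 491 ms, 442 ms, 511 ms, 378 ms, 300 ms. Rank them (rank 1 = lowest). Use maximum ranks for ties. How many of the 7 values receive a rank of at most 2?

Sorted (ascending): 300, 378, 378, 378, 442, 491, 511
The 3 values of 378 occupy positions 2–4 → each gets rank 4.
Ranks ≤ 2: {1} → 1 value.

1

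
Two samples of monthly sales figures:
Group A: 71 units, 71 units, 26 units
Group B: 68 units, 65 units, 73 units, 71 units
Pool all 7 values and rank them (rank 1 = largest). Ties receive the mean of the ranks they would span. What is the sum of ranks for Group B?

Sorted (descending): 73, 71, 71, 71, 68, 65, 26
The 3 values of 71 occupy positions 2–4 → average rank 3.
Group B values → pooled ranks: 68→5, 65→6, 73→1, 71→3
Rank sum = 5 + 6 + 1 + 3 = 15

15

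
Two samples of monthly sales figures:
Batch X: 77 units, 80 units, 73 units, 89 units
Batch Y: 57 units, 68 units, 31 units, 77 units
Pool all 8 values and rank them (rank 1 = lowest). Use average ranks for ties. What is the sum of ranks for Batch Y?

Sorted (ascending): 31, 57, 68, 73, 77, 77, 80, 89
The 2 values of 77 occupy positions 5–6 → average rank (5+6)/2 = 5.5.
Batch Y values → pooled ranks: 57→2, 68→3, 31→1, 77→5.5
Rank sum = 2 + 3 + 1 + 5.5 = 11.5

11.5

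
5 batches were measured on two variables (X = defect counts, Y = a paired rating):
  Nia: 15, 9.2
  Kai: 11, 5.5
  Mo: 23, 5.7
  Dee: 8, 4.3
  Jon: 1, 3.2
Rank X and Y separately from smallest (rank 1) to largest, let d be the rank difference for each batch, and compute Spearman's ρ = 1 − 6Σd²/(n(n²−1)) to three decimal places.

0.900

Ranks of variable 1: 4, 3, 5, 2, 1
Ranks of variable 2: 5, 3, 4, 2, 1
d = r₁ − r₂: -1, 0, 1, 0, 0
d²: 1, 0, 1, 0, 0; Σd² = 2
ρ = 1 − 6·2/(5·24) = 1 − 12/120 = 0.900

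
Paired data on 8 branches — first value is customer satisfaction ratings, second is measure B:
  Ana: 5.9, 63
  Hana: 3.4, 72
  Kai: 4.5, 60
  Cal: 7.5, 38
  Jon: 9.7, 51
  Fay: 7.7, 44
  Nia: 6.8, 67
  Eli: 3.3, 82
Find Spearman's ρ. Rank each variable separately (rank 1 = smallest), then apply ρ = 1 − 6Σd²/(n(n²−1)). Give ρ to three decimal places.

Ranks of variable 1: 4, 2, 3, 6, 8, 7, 5, 1
Ranks of variable 2: 5, 7, 4, 1, 3, 2, 6, 8
d = r₁ − r₂: -1, -5, -1, 5, 5, 5, -1, -7
d²: 1, 25, 1, 25, 25, 25, 1, 49; Σd² = 152
ρ = 1 − 6·152/(8·63) = 1 − 912/504 = -0.810

-0.810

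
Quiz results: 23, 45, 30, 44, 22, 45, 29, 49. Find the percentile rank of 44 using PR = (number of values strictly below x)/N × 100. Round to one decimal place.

50.0

N = 8.
Strictly below 44: 4. Equal to 44: 1.
PR = 4/8 × 100 = 50.0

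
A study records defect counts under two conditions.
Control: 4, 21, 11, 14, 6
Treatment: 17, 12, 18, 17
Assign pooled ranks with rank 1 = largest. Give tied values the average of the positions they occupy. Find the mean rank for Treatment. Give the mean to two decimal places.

Sorted (descending): 21, 18, 17, 17, 14, 12, 11, 6, 4
The 2 values of 17 occupy positions 3–4 → average rank (3+4)/2 = 3.5.
Treatment values → pooled ranks: 17→3.5, 12→6, 18→2, 17→3.5
Mean rank = (3.5 + 6 + 2 + 3.5) / 4 = 3.75

3.75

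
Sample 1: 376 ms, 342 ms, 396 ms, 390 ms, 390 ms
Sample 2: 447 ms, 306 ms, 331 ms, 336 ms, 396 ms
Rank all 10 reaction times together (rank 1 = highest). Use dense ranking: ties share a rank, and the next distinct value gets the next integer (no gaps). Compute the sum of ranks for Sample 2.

Sorted (descending): 447, 396, 396, 390, 390, 376, 342, 336, 331, 306
The 2 values of 396 share dense rank 2.
The 2 values of 390 share dense rank 3.
Remaining distinct values take the next consecutive integers.
Sample 2 values → pooled ranks: 447→1, 306→8, 331→7, 336→6, 396→2
Rank sum = 1 + 8 + 7 + 6 + 2 = 24

24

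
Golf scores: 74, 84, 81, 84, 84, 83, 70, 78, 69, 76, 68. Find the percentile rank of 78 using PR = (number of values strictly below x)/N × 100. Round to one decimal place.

45.5

N = 11.
Strictly below 78: 5. Equal to 78: 1.
PR = 5/11 × 100 = 45.5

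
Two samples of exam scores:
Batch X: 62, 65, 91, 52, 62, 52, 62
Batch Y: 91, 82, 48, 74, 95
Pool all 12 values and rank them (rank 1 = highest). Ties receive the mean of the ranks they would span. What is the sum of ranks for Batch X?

53.5

Sorted (descending): 95, 91, 91, 82, 74, 65, 62, 62, 62, 52, 52, 48
The 2 values of 91 occupy positions 2–3 → average rank (2+3)/2 = 2.5.
The 3 values of 62 occupy positions 7–9 → average rank 8.
The 2 values of 52 occupy positions 10–11 → average rank (10+11)/2 = 10.5.
Batch X values → pooled ranks: 62→8, 65→6, 91→2.5, 52→10.5, 62→8, 52→10.5, 62→8
Rank sum = 8 + 6 + 2.5 + 10.5 + 8 + 10.5 + 8 = 53.5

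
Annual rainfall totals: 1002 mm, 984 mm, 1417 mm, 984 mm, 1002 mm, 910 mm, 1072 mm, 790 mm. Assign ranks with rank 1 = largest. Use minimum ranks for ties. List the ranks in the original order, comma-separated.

3, 5, 1, 5, 3, 7, 2, 8

Sorted (descending): 1417, 1072, 1002, 1002, 984, 984, 910, 790
The 2 values of 1002 occupy positions 3–4 → each gets rank 3.
The 2 values of 984 occupy positions 5–6 → each gets rank 5.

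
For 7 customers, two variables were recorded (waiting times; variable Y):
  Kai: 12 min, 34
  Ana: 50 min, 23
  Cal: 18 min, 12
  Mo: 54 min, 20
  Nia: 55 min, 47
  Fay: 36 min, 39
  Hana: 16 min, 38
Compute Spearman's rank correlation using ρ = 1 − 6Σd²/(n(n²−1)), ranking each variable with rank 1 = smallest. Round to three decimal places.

0.179

Ranks of variable 1: 1, 5, 3, 6, 7, 4, 2
Ranks of variable 2: 4, 3, 1, 2, 7, 6, 5
d = r₁ − r₂: -3, 2, 2, 4, 0, -2, -3
d²: 9, 4, 4, 16, 0, 4, 9; Σd² = 46
ρ = 1 − 6·46/(7·48) = 1 − 276/336 = 0.179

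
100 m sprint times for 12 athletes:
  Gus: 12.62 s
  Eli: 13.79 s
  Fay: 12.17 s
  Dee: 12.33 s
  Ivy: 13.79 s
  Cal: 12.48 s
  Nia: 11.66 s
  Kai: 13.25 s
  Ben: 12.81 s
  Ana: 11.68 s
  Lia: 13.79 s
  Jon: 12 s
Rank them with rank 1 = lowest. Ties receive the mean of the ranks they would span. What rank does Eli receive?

11

Sorted (ascending): 11.66, 11.68, 12, 12.17, 12.33, 12.48, 12.62, 12.81, 13.25, 13.79, 13.79, 13.79
The 3 values of 13.79 occupy positions 10–12 → average rank 11.
Eli has value 13.79 s → rank 11.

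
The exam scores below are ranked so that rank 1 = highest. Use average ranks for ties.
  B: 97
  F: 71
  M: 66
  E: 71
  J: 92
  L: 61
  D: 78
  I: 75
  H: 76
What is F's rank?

Sorted (descending): 97, 92, 78, 76, 75, 71, 71, 66, 61
The 2 values of 71 occupy positions 6–7 → average rank (6+7)/2 = 6.5.
F has value 71 → rank 6.5.

6.5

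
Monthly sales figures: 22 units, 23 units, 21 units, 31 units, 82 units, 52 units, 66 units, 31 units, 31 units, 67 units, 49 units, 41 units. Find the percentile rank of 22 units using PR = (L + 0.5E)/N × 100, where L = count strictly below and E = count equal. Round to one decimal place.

12.5

N = 12.
Strictly below 22: 1. Equal to 22: 1.
PR = (1 + 0.5·1)/12 × 100 = 12.5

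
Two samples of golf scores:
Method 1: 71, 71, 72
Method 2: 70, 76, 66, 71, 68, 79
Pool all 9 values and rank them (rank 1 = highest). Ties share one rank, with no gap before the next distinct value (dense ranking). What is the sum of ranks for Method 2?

25

Sorted (descending): 79, 76, 72, 71, 71, 71, 70, 68, 66
The 3 values of 71 share dense rank 4.
Remaining distinct values take the next consecutive integers.
Method 2 values → pooled ranks: 70→5, 76→2, 66→7, 71→4, 68→6, 79→1
Rank sum = 5 + 2 + 7 + 4 + 6 + 1 = 25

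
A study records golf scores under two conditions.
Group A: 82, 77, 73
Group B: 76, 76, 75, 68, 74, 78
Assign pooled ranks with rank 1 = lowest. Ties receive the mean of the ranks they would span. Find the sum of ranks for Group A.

18

Sorted (ascending): 68, 73, 74, 75, 76, 76, 77, 78, 82
The 2 values of 76 occupy positions 5–6 → average rank (5+6)/2 = 5.5.
Group A values → pooled ranks: 82→9, 77→7, 73→2
Rank sum = 9 + 7 + 2 = 18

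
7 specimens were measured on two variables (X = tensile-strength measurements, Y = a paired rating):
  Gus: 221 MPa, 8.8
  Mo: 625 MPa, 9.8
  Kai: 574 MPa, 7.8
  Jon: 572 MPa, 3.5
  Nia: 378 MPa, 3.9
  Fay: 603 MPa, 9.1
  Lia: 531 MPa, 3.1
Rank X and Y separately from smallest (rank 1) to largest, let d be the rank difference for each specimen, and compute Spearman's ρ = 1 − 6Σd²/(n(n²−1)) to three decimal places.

Ranks of variable 1: 1, 7, 5, 4, 2, 6, 3
Ranks of variable 2: 5, 7, 4, 2, 3, 6, 1
d = r₁ − r₂: -4, 0, 1, 2, -1, 0, 2
d²: 16, 0, 1, 4, 1, 0, 4; Σd² = 26
ρ = 1 − 6·26/(7·48) = 1 − 156/336 = 0.536

0.536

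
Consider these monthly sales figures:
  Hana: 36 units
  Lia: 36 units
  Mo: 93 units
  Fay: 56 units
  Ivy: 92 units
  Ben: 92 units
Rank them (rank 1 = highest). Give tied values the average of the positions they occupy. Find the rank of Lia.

5.5

Sorted (descending): 93, 92, 92, 56, 36, 36
The 2 values of 92 occupy positions 2–3 → average rank (2+3)/2 = 2.5.
The 2 values of 36 occupy positions 5–6 → average rank (5+6)/2 = 5.5.
Lia has value 36 units → rank 5.5.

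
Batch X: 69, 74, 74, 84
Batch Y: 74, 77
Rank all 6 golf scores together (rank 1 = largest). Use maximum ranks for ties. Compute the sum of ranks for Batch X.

17

Sorted (descending): 84, 77, 74, 74, 74, 69
The 3 values of 74 occupy positions 3–5 → each gets rank 5.
Batch X values → pooled ranks: 69→6, 74→5, 74→5, 84→1
Rank sum = 6 + 5 + 5 + 1 = 17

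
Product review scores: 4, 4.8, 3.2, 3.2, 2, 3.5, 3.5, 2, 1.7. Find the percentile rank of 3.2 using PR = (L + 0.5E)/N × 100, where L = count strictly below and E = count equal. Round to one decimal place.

44.4

N = 9.
Strictly below 3.2: 3. Equal to 3.2: 2.
PR = (3 + 0.5·2)/9 × 100 = 44.4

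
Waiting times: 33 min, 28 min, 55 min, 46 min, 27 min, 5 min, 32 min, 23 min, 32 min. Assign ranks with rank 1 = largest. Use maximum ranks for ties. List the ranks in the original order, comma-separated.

Sorted (descending): 55, 46, 33, 32, 32, 28, 27, 23, 5
The 2 values of 32 occupy positions 4–5 → each gets rank 5.

3, 6, 1, 2, 7, 9, 5, 8, 5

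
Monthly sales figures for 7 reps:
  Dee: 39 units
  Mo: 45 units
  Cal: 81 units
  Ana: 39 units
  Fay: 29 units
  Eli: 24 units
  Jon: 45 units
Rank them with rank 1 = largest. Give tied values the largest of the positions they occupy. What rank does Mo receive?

Sorted (descending): 81, 45, 45, 39, 39, 29, 24
The 2 values of 45 occupy positions 2–3 → each gets rank 3.
The 2 values of 39 occupy positions 4–5 → each gets rank 5.
Mo has value 45 units → rank 3.

3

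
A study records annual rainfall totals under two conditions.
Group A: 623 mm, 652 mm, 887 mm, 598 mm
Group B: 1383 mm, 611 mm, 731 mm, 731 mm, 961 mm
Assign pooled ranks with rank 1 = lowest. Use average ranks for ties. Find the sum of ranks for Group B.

30

Sorted (ascending): 598, 611, 623, 652, 731, 731, 887, 961, 1383
The 2 values of 731 occupy positions 5–6 → average rank (5+6)/2 = 5.5.
Group B values → pooled ranks: 1383→9, 611→2, 731→5.5, 731→5.5, 961→8
Rank sum = 9 + 2 + 5.5 + 5.5 + 8 = 30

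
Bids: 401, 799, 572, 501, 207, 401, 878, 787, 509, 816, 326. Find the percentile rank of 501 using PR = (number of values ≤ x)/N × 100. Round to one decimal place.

N = 11.
Strictly below 501: 4. Equal to 501: 1.
PR = 5/11 × 100 = 45.5

45.5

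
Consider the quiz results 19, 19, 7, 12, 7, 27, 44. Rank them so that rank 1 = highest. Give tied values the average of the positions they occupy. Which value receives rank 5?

12

Sorted (descending): 44, 27, 19, 19, 12, 7, 7
The 2 values of 19 occupy positions 3–4 → average rank (3+4)/2 = 3.5.
The 2 values of 7 occupy positions 6–7 → average rank (6+7)/2 = 6.5.
Rank 5 → value 12.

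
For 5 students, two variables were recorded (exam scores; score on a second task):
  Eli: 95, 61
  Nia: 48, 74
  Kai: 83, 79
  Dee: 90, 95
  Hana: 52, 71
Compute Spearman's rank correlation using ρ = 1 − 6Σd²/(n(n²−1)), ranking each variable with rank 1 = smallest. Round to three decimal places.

-0.100

Ranks of variable 1: 5, 1, 3, 4, 2
Ranks of variable 2: 1, 3, 4, 5, 2
d = r₁ − r₂: 4, -2, -1, -1, 0
d²: 16, 4, 1, 1, 0; Σd² = 22
ρ = 1 − 6·22/(5·24) = 1 − 132/120 = -0.100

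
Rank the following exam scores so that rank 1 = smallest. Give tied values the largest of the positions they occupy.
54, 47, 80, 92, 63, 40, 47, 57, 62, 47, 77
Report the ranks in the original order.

5, 4, 10, 11, 8, 1, 4, 6, 7, 4, 9

Sorted (ascending): 40, 47, 47, 47, 54, 57, 62, 63, 77, 80, 92
The 3 values of 47 occupy positions 2–4 → each gets rank 4.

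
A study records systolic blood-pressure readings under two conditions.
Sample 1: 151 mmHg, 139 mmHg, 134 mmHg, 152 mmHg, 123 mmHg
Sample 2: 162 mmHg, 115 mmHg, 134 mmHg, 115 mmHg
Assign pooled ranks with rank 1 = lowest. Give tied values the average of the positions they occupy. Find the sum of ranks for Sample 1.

Sorted (ascending): 115, 115, 123, 134, 134, 139, 151, 152, 162
The 2 values of 115 occupy positions 1–2 → average rank (1+2)/2 = 1.5.
The 2 values of 134 occupy positions 4–5 → average rank (4+5)/2 = 4.5.
Sample 1 values → pooled ranks: 151→7, 139→6, 134→4.5, 152→8, 123→3
Rank sum = 7 + 6 + 4.5 + 8 + 3 = 28.5

28.5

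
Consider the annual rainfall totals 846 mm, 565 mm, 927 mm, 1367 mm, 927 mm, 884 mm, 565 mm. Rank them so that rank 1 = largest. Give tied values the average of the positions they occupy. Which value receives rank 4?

Sorted (descending): 1367, 927, 927, 884, 846, 565, 565
The 2 values of 927 occupy positions 2–3 → average rank (2+3)/2 = 2.5.
The 2 values of 565 occupy positions 6–7 → average rank (6+7)/2 = 6.5.
Rank 4 → value 884.

884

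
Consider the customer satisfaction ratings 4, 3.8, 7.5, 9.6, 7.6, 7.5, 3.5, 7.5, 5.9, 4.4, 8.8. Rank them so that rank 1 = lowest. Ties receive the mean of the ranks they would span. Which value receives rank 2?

Sorted (ascending): 3.5, 3.8, 4, 4.4, 5.9, 7.5, 7.5, 7.5, 7.6, 8.8, 9.6
The 3 values of 7.5 occupy positions 6–8 → average rank 7.
Rank 2 → value 3.8.

3.8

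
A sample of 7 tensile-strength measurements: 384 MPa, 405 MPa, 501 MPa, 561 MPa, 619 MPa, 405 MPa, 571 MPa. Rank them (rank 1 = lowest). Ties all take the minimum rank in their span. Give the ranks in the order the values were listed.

1, 2, 4, 5, 7, 2, 6

Sorted (ascending): 384, 405, 405, 501, 561, 571, 619
The 2 values of 405 occupy positions 2–3 → each gets rank 2.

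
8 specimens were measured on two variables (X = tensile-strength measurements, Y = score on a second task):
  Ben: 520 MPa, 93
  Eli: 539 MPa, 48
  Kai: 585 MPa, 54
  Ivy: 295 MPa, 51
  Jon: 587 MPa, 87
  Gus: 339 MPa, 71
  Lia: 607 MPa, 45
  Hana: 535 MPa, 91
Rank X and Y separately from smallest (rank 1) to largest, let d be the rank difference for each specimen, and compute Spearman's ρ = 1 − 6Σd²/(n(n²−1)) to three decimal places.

Ranks of variable 1: 3, 5, 6, 1, 7, 2, 8, 4
Ranks of variable 2: 8, 2, 4, 3, 6, 5, 1, 7
d = r₁ − r₂: -5, 3, 2, -2, 1, -3, 7, -3
d²: 25, 9, 4, 4, 1, 9, 49, 9; Σd² = 110
ρ = 1 − 6·110/(8·63) = 1 − 660/504 = -0.310

-0.310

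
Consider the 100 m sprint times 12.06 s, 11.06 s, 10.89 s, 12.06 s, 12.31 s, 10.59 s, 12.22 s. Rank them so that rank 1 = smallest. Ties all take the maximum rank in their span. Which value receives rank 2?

10.89

Sorted (ascending): 10.59, 10.89, 11.06, 12.06, 12.06, 12.22, 12.31
The 2 values of 12.06 occupy positions 4–5 → each gets rank 5.
Rank 2 → value 10.89.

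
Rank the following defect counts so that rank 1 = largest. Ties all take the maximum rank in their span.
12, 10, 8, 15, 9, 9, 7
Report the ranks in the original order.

2, 3, 6, 1, 5, 5, 7

Sorted (descending): 15, 12, 10, 9, 9, 8, 7
The 2 values of 9 occupy positions 4–5 → each gets rank 5.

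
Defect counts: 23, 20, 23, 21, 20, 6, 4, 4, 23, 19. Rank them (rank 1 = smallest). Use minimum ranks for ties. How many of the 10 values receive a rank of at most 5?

Sorted (ascending): 4, 4, 6, 19, 20, 20, 21, 23, 23, 23
The 2 values of 4 occupy positions 1–2 → each gets rank 1.
The 2 values of 20 occupy positions 5–6 → each gets rank 5.
The 3 values of 23 occupy positions 8–10 → each gets rank 8.
Ranks ≤ 5: {1, 1, 3, 4, 5, 5} → 6 values.

6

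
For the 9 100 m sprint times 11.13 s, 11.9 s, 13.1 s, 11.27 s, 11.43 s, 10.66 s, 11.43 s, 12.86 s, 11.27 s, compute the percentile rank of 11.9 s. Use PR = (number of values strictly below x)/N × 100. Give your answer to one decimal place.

N = 9.
Strictly below 11.9: 6. Equal to 11.9: 1.
PR = 6/9 × 100 = 66.7

66.7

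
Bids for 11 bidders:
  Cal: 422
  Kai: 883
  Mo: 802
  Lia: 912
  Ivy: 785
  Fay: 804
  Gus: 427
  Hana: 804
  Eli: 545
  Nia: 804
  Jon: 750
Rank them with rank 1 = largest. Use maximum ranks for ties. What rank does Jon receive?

8

Sorted (descending): 912, 883, 804, 804, 804, 802, 785, 750, 545, 427, 422
The 3 values of 804 occupy positions 3–5 → each gets rank 5.
Jon has value 750 → rank 8.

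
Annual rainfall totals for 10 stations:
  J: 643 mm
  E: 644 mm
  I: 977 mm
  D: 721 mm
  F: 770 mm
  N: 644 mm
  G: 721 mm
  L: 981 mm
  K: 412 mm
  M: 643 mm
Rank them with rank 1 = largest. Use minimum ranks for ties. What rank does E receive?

Sorted (descending): 981, 977, 770, 721, 721, 644, 644, 643, 643, 412
The 2 values of 721 occupy positions 4–5 → each gets rank 4.
The 2 values of 644 occupy positions 6–7 → each gets rank 6.
The 2 values of 643 occupy positions 8–9 → each gets rank 8.
E has value 644 mm → rank 6.

6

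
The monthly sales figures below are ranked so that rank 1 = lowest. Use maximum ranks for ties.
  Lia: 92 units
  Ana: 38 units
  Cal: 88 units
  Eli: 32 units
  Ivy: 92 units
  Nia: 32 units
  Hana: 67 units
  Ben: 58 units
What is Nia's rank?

Sorted (ascending): 32, 32, 38, 58, 67, 88, 92, 92
The 2 values of 32 occupy positions 1–2 → each gets rank 2.
The 2 values of 92 occupy positions 7–8 → each gets rank 8.
Nia has value 32 units → rank 2.

2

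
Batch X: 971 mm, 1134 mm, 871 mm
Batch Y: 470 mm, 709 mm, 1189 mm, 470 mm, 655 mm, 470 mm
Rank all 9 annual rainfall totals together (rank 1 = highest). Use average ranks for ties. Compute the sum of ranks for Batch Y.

Sorted (descending): 1189, 1134, 971, 871, 709, 655, 470, 470, 470
The 3 values of 470 occupy positions 7–9 → average rank 8.
Batch Y values → pooled ranks: 470→8, 709→5, 1189→1, 470→8, 655→6, 470→8
Rank sum = 8 + 5 + 1 + 8 + 6 + 8 = 36

36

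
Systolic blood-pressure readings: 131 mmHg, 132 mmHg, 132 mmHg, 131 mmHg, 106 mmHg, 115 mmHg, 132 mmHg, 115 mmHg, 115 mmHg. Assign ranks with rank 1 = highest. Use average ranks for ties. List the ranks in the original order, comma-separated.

4.5, 2, 2, 4.5, 9, 7, 2, 7, 7

Sorted (descending): 132, 132, 132, 131, 131, 115, 115, 115, 106
The 3 values of 132 occupy positions 1–3 → average rank 2.
The 2 values of 131 occupy positions 4–5 → average rank (4+5)/2 = 4.5.
The 3 values of 115 occupy positions 6–8 → average rank 7.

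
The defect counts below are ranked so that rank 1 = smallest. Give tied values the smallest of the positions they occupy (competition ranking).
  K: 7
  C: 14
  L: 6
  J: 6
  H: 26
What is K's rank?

3

Sorted (ascending): 6, 6, 7, 14, 26
The 2 values of 6 occupy positions 1–2 → each gets rank 1.
K has value 7 → rank 3.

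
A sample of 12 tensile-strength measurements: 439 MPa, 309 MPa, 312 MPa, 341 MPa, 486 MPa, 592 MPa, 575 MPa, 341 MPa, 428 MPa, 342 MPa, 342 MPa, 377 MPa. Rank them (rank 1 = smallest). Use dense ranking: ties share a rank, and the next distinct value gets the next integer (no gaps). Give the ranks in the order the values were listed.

Sorted (ascending): 309, 312, 341, 341, 342, 342, 377, 428, 439, 486, 575, 592
The 2 values of 341 share dense rank 3.
The 2 values of 342 share dense rank 4.
Remaining distinct values take the next consecutive integers.

7, 1, 2, 3, 8, 10, 9, 3, 6, 4, 4, 5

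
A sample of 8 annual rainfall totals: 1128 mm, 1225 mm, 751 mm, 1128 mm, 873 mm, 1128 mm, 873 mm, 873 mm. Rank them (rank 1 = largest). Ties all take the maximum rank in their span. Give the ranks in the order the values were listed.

Sorted (descending): 1225, 1128, 1128, 1128, 873, 873, 873, 751
The 3 values of 1128 occupy positions 2–4 → each gets rank 4.
The 3 values of 873 occupy positions 5–7 → each gets rank 7.

4, 1, 8, 4, 7, 4, 7, 7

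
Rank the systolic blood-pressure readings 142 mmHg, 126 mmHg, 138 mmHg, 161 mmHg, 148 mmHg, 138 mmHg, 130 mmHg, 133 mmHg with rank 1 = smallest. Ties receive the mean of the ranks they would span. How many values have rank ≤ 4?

Sorted (ascending): 126, 130, 133, 138, 138, 142, 148, 161
The 2 values of 138 occupy positions 4–5 → average rank (4+5)/2 = 4.5.
Ranks ≤ 4: {1, 2, 3} → 3 values.

3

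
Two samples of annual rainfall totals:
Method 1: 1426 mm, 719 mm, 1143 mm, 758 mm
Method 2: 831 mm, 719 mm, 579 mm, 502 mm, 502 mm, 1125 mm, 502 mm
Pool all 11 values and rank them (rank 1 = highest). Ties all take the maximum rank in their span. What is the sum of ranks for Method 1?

15

Sorted (descending): 1426, 1143, 1125, 831, 758, 719, 719, 579, 502, 502, 502
The 2 values of 719 occupy positions 6–7 → each gets rank 7.
The 3 values of 502 occupy positions 9–11 → each gets rank 11.
Method 1 values → pooled ranks: 1426→1, 719→7, 1143→2, 758→5
Rank sum = 1 + 7 + 2 + 5 = 15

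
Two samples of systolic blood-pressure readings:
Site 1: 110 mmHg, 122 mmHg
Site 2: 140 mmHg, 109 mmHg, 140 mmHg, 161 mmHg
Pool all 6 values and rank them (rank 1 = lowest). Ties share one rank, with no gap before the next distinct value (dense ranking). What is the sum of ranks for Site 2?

14

Sorted (ascending): 109, 110, 122, 140, 140, 161
The 2 values of 140 share dense rank 4.
Remaining distinct values take the next consecutive integers.
Site 2 values → pooled ranks: 140→4, 109→1, 140→4, 161→5
Rank sum = 4 + 1 + 4 + 5 = 14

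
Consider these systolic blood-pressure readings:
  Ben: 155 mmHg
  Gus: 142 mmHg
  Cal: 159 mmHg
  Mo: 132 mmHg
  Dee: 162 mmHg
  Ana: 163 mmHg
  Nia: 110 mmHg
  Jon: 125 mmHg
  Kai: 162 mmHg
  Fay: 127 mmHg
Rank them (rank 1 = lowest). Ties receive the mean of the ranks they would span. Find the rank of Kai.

Sorted (ascending): 110, 125, 127, 132, 142, 155, 159, 162, 162, 163
The 2 values of 162 occupy positions 8–9 → average rank (8+9)/2 = 8.5.
Kai has value 162 mmHg → rank 8.5.

8.5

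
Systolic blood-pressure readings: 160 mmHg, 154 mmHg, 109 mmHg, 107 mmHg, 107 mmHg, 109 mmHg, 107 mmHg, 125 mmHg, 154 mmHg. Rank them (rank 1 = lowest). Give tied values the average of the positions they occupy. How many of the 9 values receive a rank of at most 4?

Sorted (ascending): 107, 107, 107, 109, 109, 125, 154, 154, 160
The 3 values of 107 occupy positions 1–3 → average rank 2.
The 2 values of 109 occupy positions 4–5 → average rank (4+5)/2 = 4.5.
The 2 values of 154 occupy positions 7–8 → average rank (7+8)/2 = 7.5.
Ranks ≤ 4: {2, 2, 2} → 3 values.

3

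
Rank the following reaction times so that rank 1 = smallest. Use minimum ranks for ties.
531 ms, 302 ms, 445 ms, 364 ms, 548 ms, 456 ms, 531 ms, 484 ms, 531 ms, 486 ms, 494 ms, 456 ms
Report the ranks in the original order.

9, 1, 3, 2, 12, 4, 9, 6, 9, 7, 8, 4

Sorted (ascending): 302, 364, 445, 456, 456, 484, 486, 494, 531, 531, 531, 548
The 2 values of 456 occupy positions 4–5 → each gets rank 4.
The 3 values of 531 occupy positions 9–11 → each gets rank 9.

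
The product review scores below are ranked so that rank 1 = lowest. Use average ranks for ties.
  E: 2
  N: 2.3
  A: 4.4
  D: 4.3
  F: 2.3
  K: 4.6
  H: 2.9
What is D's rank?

Sorted (ascending): 2, 2.3, 2.3, 2.9, 4.3, 4.4, 4.6
The 2 values of 2.3 occupy positions 2–3 → average rank (2+3)/2 = 2.5.
D has value 4.3 → rank 5.

5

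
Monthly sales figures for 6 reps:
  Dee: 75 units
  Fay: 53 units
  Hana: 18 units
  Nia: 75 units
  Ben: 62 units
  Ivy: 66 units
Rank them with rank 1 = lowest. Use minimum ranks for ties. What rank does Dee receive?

Sorted (ascending): 18, 53, 62, 66, 75, 75
The 2 values of 75 occupy positions 5–6 → each gets rank 5.
Dee has value 75 units → rank 5.

5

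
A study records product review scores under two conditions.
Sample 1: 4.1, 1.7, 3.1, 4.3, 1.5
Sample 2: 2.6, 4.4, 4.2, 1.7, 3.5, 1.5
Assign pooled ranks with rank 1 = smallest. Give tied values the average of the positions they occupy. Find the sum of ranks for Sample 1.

29

Sorted (ascending): 1.5, 1.5, 1.7, 1.7, 2.6, 3.1, 3.5, 4.1, 4.2, 4.3, 4.4
The 2 values of 1.5 occupy positions 1–2 → average rank (1+2)/2 = 1.5.
The 2 values of 1.7 occupy positions 3–4 → average rank (3+4)/2 = 3.5.
Sample 1 values → pooled ranks: 4.1→8, 1.7→3.5, 3.1→6, 4.3→10, 1.5→1.5
Rank sum = 8 + 3.5 + 6 + 10 + 1.5 = 29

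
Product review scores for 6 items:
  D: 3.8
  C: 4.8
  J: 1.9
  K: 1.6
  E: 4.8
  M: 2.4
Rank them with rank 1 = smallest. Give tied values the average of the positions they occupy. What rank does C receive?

Sorted (ascending): 1.6, 1.9, 2.4, 3.8, 4.8, 4.8
The 2 values of 4.8 occupy positions 5–6 → average rank (5+6)/2 = 5.5.
C has value 4.8 → rank 5.5.

5.5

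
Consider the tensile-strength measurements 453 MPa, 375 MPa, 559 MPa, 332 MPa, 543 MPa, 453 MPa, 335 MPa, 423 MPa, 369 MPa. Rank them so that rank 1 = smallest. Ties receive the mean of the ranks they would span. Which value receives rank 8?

543

Sorted (ascending): 332, 335, 369, 375, 423, 453, 453, 543, 559
The 2 values of 453 occupy positions 6–7 → average rank (6+7)/2 = 6.5.
Rank 8 → value 543.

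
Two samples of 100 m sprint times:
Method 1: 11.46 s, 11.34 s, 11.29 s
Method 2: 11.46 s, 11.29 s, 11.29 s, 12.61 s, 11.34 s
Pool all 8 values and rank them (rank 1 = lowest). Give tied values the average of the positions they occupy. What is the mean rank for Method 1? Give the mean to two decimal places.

4.33

Sorted (ascending): 11.29, 11.29, 11.29, 11.34, 11.34, 11.46, 11.46, 12.61
The 3 values of 11.29 occupy positions 1–3 → average rank 2.
The 2 values of 11.34 occupy positions 4–5 → average rank (4+5)/2 = 4.5.
The 2 values of 11.46 occupy positions 6–7 → average rank (6+7)/2 = 6.5.
Method 1 values → pooled ranks: 11.46→6.5, 11.34→4.5, 11.29→2
Mean rank = (6.5 + 4.5 + 2) / 3 = 4.33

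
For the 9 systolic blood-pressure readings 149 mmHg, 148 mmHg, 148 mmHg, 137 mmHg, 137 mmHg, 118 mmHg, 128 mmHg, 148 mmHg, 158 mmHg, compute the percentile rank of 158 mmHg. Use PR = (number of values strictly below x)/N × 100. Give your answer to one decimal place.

N = 9.
Strictly below 158: 8. Equal to 158: 1.
PR = 8/9 × 100 = 88.9

88.9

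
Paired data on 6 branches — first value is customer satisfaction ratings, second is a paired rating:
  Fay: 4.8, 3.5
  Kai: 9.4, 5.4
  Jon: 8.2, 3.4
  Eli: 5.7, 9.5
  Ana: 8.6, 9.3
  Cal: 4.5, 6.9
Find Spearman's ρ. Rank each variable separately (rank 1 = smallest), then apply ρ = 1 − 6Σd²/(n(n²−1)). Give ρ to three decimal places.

-0.029

Ranks of variable 1: 2, 6, 4, 3, 5, 1
Ranks of variable 2: 2, 3, 1, 6, 5, 4
d = r₁ − r₂: 0, 3, 3, -3, 0, -3
d²: 0, 9, 9, 9, 0, 9; Σd² = 36
ρ = 1 − 6·36/(6·35) = 1 − 216/210 = -0.029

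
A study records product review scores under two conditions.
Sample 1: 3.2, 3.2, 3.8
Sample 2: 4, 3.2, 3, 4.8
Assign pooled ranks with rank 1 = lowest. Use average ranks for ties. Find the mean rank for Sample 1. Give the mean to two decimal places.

Sorted (ascending): 3, 3.2, 3.2, 3.2, 3.8, 4, 4.8
The 3 values of 3.2 occupy positions 2–4 → average rank 3.
Sample 1 values → pooled ranks: 3.2→3, 3.2→3, 3.8→5
Mean rank = (3 + 3 + 5) / 3 = 3.67

3.67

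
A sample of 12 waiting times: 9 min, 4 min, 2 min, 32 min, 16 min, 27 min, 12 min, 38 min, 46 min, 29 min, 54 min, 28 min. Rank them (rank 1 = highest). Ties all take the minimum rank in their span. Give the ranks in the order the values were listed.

10, 11, 12, 4, 8, 7, 9, 3, 2, 5, 1, 6

Sorted (descending): 54, 46, 38, 32, 29, 28, 27, 16, 12, 9, 4, 2
No ties — each value takes its position as its rank.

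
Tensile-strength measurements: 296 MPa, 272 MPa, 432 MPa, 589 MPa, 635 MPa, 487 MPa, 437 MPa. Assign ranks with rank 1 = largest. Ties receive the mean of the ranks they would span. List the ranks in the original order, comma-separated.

6, 7, 5, 2, 1, 3, 4

Sorted (descending): 635, 589, 487, 437, 432, 296, 272
No ties — each value takes its position as its rank.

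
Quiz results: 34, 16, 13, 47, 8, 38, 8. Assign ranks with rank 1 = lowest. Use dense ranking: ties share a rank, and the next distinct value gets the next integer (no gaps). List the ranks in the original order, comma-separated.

4, 3, 2, 6, 1, 5, 1

Sorted (ascending): 8, 8, 13, 16, 34, 38, 47
The 2 values of 8 share dense rank 1.
Remaining distinct values take the next consecutive integers.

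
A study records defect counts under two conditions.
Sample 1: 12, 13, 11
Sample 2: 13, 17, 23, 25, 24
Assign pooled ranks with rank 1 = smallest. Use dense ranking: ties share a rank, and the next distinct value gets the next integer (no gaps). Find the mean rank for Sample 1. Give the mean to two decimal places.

2.00

Sorted (ascending): 11, 12, 13, 13, 17, 23, 24, 25
The 2 values of 13 share dense rank 3.
Remaining distinct values take the next consecutive integers.
Sample 1 values → pooled ranks: 12→2, 13→3, 11→1
Mean rank = (2 + 3 + 1) / 3 = 2.00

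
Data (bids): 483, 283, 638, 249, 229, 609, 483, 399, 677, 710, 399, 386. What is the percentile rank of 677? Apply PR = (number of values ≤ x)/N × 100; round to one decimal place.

N = 12.
Strictly below 677: 10. Equal to 677: 1.
PR = 11/12 × 100 = 91.7

91.7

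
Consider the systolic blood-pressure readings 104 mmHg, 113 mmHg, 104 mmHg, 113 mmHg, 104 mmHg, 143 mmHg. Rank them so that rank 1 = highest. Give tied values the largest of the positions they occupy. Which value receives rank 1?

Sorted (descending): 143, 113, 113, 104, 104, 104
The 2 values of 113 occupy positions 2–3 → each gets rank 3.
The 3 values of 104 occupy positions 4–6 → each gets rank 6.
Rank 1 → value 143.

143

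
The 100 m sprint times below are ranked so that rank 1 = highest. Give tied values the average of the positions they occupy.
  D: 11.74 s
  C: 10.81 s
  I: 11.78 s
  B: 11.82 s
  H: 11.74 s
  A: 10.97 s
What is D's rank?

3.5

Sorted (descending): 11.82, 11.78, 11.74, 11.74, 10.97, 10.81
The 2 values of 11.74 occupy positions 3–4 → average rank (3+4)/2 = 3.5.
D has value 11.74 s → rank 3.5.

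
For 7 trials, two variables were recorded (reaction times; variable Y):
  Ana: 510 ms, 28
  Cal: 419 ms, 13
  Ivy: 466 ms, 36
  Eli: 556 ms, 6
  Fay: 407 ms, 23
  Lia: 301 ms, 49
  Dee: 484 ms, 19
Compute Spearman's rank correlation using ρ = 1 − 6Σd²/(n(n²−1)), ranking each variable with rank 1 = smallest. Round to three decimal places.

-0.536

Ranks of variable 1: 6, 3, 4, 7, 2, 1, 5
Ranks of variable 2: 5, 2, 6, 1, 4, 7, 3
d = r₁ − r₂: 1, 1, -2, 6, -2, -6, 2
d²: 1, 1, 4, 36, 4, 36, 4; Σd² = 86
ρ = 1 − 6·86/(7·48) = 1 − 516/336 = -0.536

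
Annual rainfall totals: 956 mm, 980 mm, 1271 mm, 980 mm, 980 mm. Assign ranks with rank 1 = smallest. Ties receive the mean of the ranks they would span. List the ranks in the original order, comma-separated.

Sorted (ascending): 956, 980, 980, 980, 1271
The 3 values of 980 occupy positions 2–4 → average rank 3.

1, 3, 5, 3, 3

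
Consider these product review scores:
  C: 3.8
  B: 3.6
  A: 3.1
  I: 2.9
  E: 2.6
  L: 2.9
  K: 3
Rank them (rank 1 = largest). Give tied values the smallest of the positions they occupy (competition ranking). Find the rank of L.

Sorted (descending): 3.8, 3.6, 3.1, 3, 2.9, 2.9, 2.6
The 2 values of 2.9 occupy positions 5–6 → each gets rank 5.
L has value 2.9 → rank 5.

5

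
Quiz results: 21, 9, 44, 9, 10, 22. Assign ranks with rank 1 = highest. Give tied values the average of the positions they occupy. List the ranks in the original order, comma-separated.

Sorted (descending): 44, 22, 21, 10, 9, 9
The 2 values of 9 occupy positions 5–6 → average rank (5+6)/2 = 5.5.

3, 5.5, 1, 5.5, 4, 2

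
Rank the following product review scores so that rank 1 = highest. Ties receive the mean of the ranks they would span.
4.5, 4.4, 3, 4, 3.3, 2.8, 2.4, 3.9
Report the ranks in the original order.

Sorted (descending): 4.5, 4.4, 4, 3.9, 3.3, 3, 2.8, 2.4
No ties — each value takes its position as its rank.

1, 2, 6, 3, 5, 7, 8, 4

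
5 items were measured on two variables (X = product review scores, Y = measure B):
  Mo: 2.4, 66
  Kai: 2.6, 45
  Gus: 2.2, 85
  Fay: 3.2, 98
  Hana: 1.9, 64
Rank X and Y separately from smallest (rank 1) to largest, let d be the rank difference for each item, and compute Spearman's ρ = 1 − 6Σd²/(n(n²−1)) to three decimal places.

0.300

Ranks of variable 1: 3, 4, 2, 5, 1
Ranks of variable 2: 3, 1, 4, 5, 2
d = r₁ − r₂: 0, 3, -2, 0, -1
d²: 0, 9, 4, 0, 1; Σd² = 14
ρ = 1 − 6·14/(5·24) = 1 − 84/120 = 0.300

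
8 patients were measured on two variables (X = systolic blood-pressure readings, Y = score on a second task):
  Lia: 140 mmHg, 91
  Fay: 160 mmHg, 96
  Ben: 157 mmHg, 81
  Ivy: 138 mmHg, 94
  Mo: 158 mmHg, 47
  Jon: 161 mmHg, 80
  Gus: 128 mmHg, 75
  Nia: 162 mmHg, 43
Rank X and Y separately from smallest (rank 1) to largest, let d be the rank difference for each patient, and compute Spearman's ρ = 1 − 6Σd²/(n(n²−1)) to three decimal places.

Ranks of variable 1: 3, 6, 4, 2, 5, 7, 1, 8
Ranks of variable 2: 6, 8, 5, 7, 2, 4, 3, 1
d = r₁ − r₂: -3, -2, -1, -5, 3, 3, -2, 7
d²: 9, 4, 1, 25, 9, 9, 4, 49; Σd² = 110
ρ = 1 − 6·110/(8·63) = 1 − 660/504 = -0.310

-0.310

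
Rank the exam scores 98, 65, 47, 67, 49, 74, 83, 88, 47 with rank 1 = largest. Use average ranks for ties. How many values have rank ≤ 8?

Sorted (descending): 98, 88, 83, 74, 67, 65, 49, 47, 47
The 2 values of 47 occupy positions 8–9 → average rank (8+9)/2 = 8.5.
Ranks ≤ 8: {1, 2, 3, 4, 5, 6, 7} → 7 values.

7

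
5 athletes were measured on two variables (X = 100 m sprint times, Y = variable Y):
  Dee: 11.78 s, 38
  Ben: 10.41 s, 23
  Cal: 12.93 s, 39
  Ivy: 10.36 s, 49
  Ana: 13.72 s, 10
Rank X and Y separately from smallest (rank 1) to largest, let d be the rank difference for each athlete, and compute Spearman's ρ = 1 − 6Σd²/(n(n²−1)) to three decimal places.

-0.600

Ranks of variable 1: 3, 2, 4, 1, 5
Ranks of variable 2: 3, 2, 4, 5, 1
d = r₁ − r₂: 0, 0, 0, -4, 4
d²: 0, 0, 0, 16, 16; Σd² = 32
ρ = 1 − 6·32/(5·24) = 1 − 192/120 = -0.600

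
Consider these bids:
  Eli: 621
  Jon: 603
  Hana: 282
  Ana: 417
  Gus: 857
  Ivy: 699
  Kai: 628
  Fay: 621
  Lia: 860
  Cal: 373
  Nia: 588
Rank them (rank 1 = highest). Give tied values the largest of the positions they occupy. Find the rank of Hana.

Sorted (descending): 860, 857, 699, 628, 621, 621, 603, 588, 417, 373, 282
The 2 values of 621 occupy positions 5–6 → each gets rank 6.
Hana has value 282 → rank 11.

11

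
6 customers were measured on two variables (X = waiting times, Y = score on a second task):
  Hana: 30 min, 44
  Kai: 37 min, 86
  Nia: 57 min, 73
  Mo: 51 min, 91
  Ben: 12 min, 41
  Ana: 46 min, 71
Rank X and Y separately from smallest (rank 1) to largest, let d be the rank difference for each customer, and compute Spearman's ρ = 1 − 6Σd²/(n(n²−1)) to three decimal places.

0.714

Ranks of variable 1: 2, 3, 6, 5, 1, 4
Ranks of variable 2: 2, 5, 4, 6, 1, 3
d = r₁ − r₂: 0, -2, 2, -1, 0, 1
d²: 0, 4, 4, 1, 0, 1; Σd² = 10
ρ = 1 − 6·10/(6·35) = 1 − 60/210 = 0.714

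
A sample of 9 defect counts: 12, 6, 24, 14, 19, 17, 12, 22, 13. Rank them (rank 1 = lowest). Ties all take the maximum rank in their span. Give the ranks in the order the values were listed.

Sorted (ascending): 6, 12, 12, 13, 14, 17, 19, 22, 24
The 2 values of 12 occupy positions 2–3 → each gets rank 3.

3, 1, 9, 5, 7, 6, 3, 8, 4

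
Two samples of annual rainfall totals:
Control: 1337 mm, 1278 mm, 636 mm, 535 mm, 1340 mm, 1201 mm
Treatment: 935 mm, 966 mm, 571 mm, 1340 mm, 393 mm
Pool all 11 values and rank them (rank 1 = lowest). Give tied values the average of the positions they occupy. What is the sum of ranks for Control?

40.5

Sorted (ascending): 393, 535, 571, 636, 935, 966, 1201, 1278, 1337, 1340, 1340
The 2 values of 1340 occupy positions 10–11 → average rank (10+11)/2 = 10.5.
Control values → pooled ranks: 1337→9, 1278→8, 636→4, 535→2, 1340→10.5, 1201→7
Rank sum = 9 + 8 + 4 + 2 + 10.5 + 7 = 40.5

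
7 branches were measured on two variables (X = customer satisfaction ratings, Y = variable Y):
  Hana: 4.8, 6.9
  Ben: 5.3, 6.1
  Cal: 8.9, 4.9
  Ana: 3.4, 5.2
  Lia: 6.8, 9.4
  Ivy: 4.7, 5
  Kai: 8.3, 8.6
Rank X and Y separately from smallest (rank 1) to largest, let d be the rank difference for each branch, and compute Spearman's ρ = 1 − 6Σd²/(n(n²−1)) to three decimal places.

Ranks of variable 1: 3, 4, 7, 1, 5, 2, 6
Ranks of variable 2: 5, 4, 1, 3, 7, 2, 6
d = r₁ − r₂: -2, 0, 6, -2, -2, 0, 0
d²: 4, 0, 36, 4, 4, 0, 0; Σd² = 48
ρ = 1 − 6·48/(7·48) = 1 − 288/336 = 0.143

0.143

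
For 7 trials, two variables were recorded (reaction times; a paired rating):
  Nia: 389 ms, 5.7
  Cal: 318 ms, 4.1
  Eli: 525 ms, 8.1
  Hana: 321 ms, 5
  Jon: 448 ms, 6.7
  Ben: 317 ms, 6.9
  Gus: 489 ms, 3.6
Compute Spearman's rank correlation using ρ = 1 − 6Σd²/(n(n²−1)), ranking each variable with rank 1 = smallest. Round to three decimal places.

0.107

Ranks of variable 1: 4, 2, 7, 3, 5, 1, 6
Ranks of variable 2: 4, 2, 7, 3, 5, 6, 1
d = r₁ − r₂: 0, 0, 0, 0, 0, -5, 5
d²: 0, 0, 0, 0, 0, 25, 25; Σd² = 50
ρ = 1 − 6·50/(7·48) = 1 − 300/336 = 0.107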